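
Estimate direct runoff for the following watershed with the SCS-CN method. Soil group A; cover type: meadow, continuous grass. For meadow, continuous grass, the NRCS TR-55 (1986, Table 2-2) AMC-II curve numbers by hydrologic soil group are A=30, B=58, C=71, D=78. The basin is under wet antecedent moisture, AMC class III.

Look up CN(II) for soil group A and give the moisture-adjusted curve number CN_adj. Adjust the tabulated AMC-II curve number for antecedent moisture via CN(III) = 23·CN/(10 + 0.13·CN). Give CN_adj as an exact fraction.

CN_adj = 6900/139 ≈ 49.640

NRCS table: meadow, continuous grass, soil group A → CN(II) = 30
Adjust CN=30 to AMC III: 23·30/(10 + 0.13·30) → 690 ÷ (139/10) = 6900/139 ≈ 49.640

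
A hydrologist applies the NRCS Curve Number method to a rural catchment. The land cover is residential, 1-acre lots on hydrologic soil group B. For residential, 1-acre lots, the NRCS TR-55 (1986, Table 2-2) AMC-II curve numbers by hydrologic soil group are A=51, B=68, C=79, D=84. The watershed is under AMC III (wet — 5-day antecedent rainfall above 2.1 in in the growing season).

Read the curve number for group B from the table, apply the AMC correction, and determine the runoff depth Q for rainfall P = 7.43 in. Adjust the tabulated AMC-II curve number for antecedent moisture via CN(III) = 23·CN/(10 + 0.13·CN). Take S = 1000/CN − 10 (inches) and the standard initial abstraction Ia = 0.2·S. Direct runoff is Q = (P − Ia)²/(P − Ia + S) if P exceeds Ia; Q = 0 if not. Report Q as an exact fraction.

NRCS table: residential, 1-acre lots, soil group B → CN(II) = 68
CN(III) from CN(II)=68: (23·68)/(10 + 0.13·68) = 39100/471 ≈ 83.015
S = 1000/(39100/471) − 10 = 800/391 in ≈ 2.046 in
Ia = 0.2S: 0.2·2.046 = 0.409 in (exactly 160/391)
P − Ia = 7.430 − 0.409 = 274513/39100 ≈ 7.021 in (> 0, runoff occurs)
Runoff Q = (P−Ia)²/(P−Ia+S) = (7.021)²/(7.021+2.046) = 75357387169/13861458300 ≈ 5.436 in

Q = 75357387169/13861458300 in ≈ 5.436 in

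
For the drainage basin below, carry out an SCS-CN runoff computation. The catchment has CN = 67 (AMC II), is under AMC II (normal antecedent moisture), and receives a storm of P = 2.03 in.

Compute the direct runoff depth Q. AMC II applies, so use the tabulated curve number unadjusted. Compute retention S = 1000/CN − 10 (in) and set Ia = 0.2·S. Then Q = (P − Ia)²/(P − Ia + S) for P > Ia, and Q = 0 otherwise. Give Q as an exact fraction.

Q = 49014001/268006700 in ≈ 0.183 in

CN(II) = 67; AMC II needs no correction.
S = 1000/67 − 10 = 330/67 in ≈ 4.925 in
Ia = 0.2·(330/67) = 66/67 in ≈ 0.985 in
Excess rainfall: 2.030 − 0.985 = 1.045 in; P > Ia so Q > 0
Q = (7001/6700)²/((7001/6700) + 330/67) = (49014001/44890000)/(40001/6700) = 49014001/268006700 in ≈ 0.183 in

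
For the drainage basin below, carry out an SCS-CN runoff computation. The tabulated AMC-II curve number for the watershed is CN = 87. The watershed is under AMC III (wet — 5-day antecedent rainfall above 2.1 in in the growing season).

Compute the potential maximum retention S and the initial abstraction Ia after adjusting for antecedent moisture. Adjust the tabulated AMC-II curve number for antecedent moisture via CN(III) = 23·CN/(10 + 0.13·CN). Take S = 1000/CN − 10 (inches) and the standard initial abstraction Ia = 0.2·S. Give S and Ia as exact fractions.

S = 1300/2001 in ≈ 0.650 in; Ia = 260/2001 in ≈ 0.130 in

Wet (AMC III): CN(III) = 23·87/(10 + 0.13·87) = 2001/(2131/100) = 200100/2131 ≈ 93.900
Max retention: S = 1000/(200100/2131) − 10 = 1300/2001 in (≈ 0.650 in)
Initial abstraction Ia = S/5 = (1300/2001)/5 = 260/2001 ≈ 0.130 in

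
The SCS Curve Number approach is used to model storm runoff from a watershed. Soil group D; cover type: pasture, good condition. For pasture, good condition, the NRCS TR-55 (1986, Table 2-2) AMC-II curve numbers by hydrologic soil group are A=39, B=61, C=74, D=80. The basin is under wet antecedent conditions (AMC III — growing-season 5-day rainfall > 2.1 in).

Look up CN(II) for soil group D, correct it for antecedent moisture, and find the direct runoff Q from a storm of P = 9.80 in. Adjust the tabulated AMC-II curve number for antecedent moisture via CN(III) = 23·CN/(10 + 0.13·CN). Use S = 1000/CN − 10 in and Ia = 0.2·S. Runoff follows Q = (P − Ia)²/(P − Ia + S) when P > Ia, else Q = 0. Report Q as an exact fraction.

NRCS table: pasture, good condition, soil group D → CN(II) = 80
Wet (AMC III): CN(III) = 23·80/(10 + 0.13·80) = 1840/(102/5) = 4600/51 ≈ 90.196
S = 1000/(4600/51) − 10 = 25/23 in ≈ 1.087 in
Ia = 0.2S: 0.2·1.087 = 0.217 in (exactly 5/23)
Excess rainfall: 9.800 − 0.217 = 9.583 in; P > Ia so Q > 0
Q: (1102/115)² ÷ (1227/115) = 1214404/141105 in (≈ 8.606 in)

Q = 1214404/141105 in ≈ 8.606 in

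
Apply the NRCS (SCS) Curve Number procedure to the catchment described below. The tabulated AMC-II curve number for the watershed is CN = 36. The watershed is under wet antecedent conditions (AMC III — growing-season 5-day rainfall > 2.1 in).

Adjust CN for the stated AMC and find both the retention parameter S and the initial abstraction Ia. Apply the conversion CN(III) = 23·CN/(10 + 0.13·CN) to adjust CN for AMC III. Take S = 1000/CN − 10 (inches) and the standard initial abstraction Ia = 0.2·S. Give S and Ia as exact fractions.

S = 1600/207 in ≈ 7.729 in; Ia = 320/207 in ≈ 1.546 in

CN(III) from CN(II)=36: (23·36)/(10 + 0.13·36) = 20700/367 ≈ 56.403
Retention S: 1000/CN − 10 with CN=56.403 → S = 1600/207 ≈ 7.729 in
Ia = 0.2·(1600/207) = 320/207 in ≈ 1.546 in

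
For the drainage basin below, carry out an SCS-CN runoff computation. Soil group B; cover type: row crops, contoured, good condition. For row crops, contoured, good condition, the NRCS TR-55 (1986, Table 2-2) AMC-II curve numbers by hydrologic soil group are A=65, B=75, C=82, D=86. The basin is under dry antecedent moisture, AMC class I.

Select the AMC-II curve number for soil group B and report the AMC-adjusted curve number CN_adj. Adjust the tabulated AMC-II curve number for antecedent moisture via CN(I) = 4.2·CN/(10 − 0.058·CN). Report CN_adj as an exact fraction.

CN_adj = 6300/113 ≈ 55.752

NRCS table: row crops, contoured, good condition, soil group B → CN(II) = 75
Dry (AMC I): CN(I) = 4.2·75/(10 − 0.058·75) = 315/(113/20) = 6300/113 ≈ 55.752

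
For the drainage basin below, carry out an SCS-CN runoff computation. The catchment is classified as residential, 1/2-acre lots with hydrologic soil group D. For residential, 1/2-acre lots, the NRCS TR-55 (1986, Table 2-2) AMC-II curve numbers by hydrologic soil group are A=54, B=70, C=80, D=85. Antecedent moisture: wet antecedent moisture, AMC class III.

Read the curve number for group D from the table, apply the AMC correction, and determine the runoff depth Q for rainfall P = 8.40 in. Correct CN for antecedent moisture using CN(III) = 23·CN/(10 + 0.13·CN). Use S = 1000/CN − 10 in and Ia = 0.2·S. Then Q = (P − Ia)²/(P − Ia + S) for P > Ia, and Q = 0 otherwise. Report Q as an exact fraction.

NRCS table: residential, 1/2-acre lots, soil group D → CN(II) = 85
Adjust CN=85 to AMC III: 23·85/(10 + 0.13·85) → 1955 ÷ (421/20) = 39100/421 ≈ 92.874
Retention S: 1000/CN − 10 with CN=92.874 → S = 300/391 ≈ 0.767 in
Initial abstraction Ia = S/5 = (300/391)/5 = 60/391 ≈ 0.153 in
Excess rainfall: 8.400 − 0.153 = 8.247 in; P > Ia so Q > 0
Runoff Q = (P−Ia)²/(P−Ia+S) = (8.247)²/(8.247+0.767) = 14439938/1913945 ≈ 7.545 in

Q = 14439938/1913945 in ≈ 7.545 in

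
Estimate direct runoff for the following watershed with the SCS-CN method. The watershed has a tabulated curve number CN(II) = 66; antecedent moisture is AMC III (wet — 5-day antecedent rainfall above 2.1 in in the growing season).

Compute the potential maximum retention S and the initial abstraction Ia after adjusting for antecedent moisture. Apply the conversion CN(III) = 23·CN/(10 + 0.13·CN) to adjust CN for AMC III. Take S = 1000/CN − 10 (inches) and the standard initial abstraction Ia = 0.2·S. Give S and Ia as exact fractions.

S = 1700/759 in ≈ 2.240 in; Ia = 340/759 in ≈ 0.448 in

Wet (AMC III): CN(III) = 23·66/(10 + 0.13·66) = 1518/(929/50) = 75900/929 ≈ 81.701
Retention S: 1000/CN − 10 with CN=81.701 → S = 1700/759 ≈ 2.240 in
Ia = 0.2·(1700/759) = 340/759 in ≈ 0.448 in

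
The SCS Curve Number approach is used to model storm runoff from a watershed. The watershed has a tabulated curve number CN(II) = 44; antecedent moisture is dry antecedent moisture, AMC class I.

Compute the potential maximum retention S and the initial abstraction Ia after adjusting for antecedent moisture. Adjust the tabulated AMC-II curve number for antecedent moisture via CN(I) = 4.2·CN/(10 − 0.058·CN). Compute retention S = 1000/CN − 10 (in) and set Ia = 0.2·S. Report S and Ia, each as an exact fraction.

Adjust CN=44 to AMC I: 4.2·44/(10 − 0.058·44) → (924/5) ÷ (931/125) = 3300/133 ≈ 24.812
Max retention: S = 1000/(3300/133) − 10 = 1000/33 in (≈ 30.303 in)
Ia = 0.2S: 0.2·30.303 = 6.061 in (exactly 200/33)

S = 1000/33 in ≈ 30.303 in; Ia = 200/33 in ≈ 6.061 in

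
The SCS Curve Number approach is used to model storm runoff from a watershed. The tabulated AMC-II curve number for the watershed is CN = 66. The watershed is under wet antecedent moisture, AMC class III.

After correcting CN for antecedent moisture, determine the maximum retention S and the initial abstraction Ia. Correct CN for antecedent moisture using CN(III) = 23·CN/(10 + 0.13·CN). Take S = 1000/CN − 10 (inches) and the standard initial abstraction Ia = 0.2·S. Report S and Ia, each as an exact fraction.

Wet (AMC III): CN(III) = 23·66/(10 + 0.13·66) = 1518/(929/50) = 75900/929 ≈ 81.701
Max retention: S = 1000/(75900/929) − 10 = 1700/759 in (≈ 2.240 in)
Ia = 0.2S: 0.2·2.240 = 0.448 in (exactly 340/759)

S = 1700/759 in ≈ 2.240 in; Ia = 340/759 in ≈ 0.448 in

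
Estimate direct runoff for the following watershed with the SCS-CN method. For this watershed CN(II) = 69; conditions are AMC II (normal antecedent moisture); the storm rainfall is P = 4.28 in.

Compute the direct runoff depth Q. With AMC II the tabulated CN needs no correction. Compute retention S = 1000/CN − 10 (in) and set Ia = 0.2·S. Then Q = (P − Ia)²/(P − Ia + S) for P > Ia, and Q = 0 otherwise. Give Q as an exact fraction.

CN(II) = 69; AMC II needs no correction.
S = 1000/69 − 10 = 310/69 in ≈ 4.493 in
Ia = 0.2S: 0.2·4.493 = 0.899 in (exactly 62/69)
Excess rainfall: 4.280 − 0.899 = 3.381 in; P > Ia so Q > 0
Runoff Q = (P−Ia)²/(P−Ia+S) = (3.381)²/(3.381+4.493) = 34023889/23430675 ≈ 1.452 in

Q = 34023889/23430675 in ≈ 1.452 in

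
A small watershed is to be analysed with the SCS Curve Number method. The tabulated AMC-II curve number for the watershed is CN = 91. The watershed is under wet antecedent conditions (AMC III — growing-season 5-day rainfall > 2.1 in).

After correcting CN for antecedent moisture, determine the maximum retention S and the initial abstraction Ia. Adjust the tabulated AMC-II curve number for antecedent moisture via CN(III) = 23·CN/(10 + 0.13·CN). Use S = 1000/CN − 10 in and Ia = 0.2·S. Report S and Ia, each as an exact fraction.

S = 900/2093 in ≈ 0.430 in; Ia = 180/2093 in ≈ 0.086 in

Adjust CN=91 to AMC III: 23·91/(10 + 0.13·91) → 2093 ÷ (2183/100) = 209300/2183 ≈ 95.877
Retention S: 1000/CN − 10 with CN=95.877 → S = 900/2093 ≈ 0.430 in
Initial abstraction Ia = S/5 = (900/2093)/5 = 180/2093 ≈ 0.086 in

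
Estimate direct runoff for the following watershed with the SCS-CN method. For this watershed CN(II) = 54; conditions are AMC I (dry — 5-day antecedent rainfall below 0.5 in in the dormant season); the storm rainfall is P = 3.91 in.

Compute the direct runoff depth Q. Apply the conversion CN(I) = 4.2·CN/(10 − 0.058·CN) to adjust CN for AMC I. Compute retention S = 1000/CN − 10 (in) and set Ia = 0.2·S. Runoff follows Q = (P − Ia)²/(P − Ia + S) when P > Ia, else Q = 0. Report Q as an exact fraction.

Q = 0 in ≈ 0.000 in

Dry (AMC I): CN(I) = 4.2·54/(10 − 0.058·54) = (1134/5)/(1717/250) = 56700/1717 ≈ 33.023
S = 1000/(56700/1717) − 10 = 11500/567 in ≈ 20.282 in
Initial abstraction Ia = S/5 = (11500/567)/5 = 2300/567 ≈ 4.056 in
P = 3.910 ≤ Ia = 4.056 in: entire storm abstracted, Q = 0.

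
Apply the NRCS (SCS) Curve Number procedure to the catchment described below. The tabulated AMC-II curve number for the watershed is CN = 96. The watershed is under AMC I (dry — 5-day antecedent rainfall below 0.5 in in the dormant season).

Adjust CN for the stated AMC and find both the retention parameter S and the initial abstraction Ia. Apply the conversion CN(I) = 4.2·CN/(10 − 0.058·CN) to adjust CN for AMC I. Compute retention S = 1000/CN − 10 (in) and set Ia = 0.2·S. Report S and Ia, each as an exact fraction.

S = 125/126 in ≈ 0.992 in; Ia = 25/126 in ≈ 0.198 in

CN(I) from CN(II)=96: (4.2·96)/(10 − 0.058·96) = 25200/277 ≈ 90.975
Max retention: S = 1000/(25200/277) − 10 = 125/126 in (≈ 0.992 in)
Initial abstraction Ia = S/5 = (125/126)/5 = 25/126 ≈ 0.198 in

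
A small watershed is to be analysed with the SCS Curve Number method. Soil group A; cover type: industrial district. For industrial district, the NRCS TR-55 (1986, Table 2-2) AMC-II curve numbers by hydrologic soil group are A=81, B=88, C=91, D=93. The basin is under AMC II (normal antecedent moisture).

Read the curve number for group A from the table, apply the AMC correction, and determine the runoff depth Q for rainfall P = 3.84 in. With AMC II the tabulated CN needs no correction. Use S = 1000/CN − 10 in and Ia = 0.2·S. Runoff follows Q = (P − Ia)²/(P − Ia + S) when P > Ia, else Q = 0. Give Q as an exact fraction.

Q = 11648569/5860350 in ≈ 1.988 in

NRCS table: industrial district, soil group A → CN(II) = 81
AMC II — tabulated CN = 81 applies directly.
S = 1000/81 − 10 = 190/81 in ≈ 2.346 in
Initial abstraction Ia = S/5 = (190/81)/5 = 38/81 ≈ 0.469 in
Since P=3.840 > Ia=0.469: effective rainfall P−Ia = 6826/2025 in
Runoff Q = (P−Ia)²/(P−Ia+S) = (3.371)²/(3.371+2.346) = 11648569/5860350 ≈ 1.988 in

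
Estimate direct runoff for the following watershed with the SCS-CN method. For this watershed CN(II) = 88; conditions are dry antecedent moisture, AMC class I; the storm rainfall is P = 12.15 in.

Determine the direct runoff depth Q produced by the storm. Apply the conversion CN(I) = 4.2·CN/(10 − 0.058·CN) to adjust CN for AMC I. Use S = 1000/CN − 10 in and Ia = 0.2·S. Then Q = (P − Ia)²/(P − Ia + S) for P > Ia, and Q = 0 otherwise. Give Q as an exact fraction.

Q = 313679521/34974940 in ≈ 8.969 in

Adjust CN=88 to AMC I: 4.2·88/(10 − 0.058·88) → (1848/5) ÷ (612/125) = 3850/51 ≈ 75.490
S = 1000/(3850/51) − 10 = 250/77 in ≈ 3.247 in
Ia = 0.2·(250/77) = 50/77 in ≈ 0.649 in
Excess rainfall: 12.150 − 0.649 = 11.501 in; P > Ia so Q > 0
Runoff Q = (P−Ia)²/(P−Ia+S) = (11.501)²/(11.501+3.247) = 313679521/34974940 ≈ 8.969 in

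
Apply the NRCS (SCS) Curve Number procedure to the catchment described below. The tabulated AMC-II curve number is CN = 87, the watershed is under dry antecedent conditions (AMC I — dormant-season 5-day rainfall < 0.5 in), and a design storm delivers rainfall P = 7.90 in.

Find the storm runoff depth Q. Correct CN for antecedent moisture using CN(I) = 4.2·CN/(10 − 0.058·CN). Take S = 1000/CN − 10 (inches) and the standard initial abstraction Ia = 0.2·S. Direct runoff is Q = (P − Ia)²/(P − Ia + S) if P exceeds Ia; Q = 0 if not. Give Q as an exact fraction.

Dry (AMC I): CN(I) = 4.2·87/(10 − 0.058·87) = (1827/5)/(2477/500) = 182700/2477 ≈ 73.759
S = 1000/(182700/2477) − 10 = 6500/1827 in ≈ 3.558 in
Ia = 0.2S: 0.2·3.558 = 0.712 in (exactly 1300/1827)
Excess rainfall: 7.900 − 0.712 = 7.188 in; P > Ia so Q > 0
Runoff Q = (P−Ia)²/(P−Ia+S) = (7.188)²/(7.188+3.558) = 17248356889/3587003910 ≈ 4.809 in

Q = 17248356889/3587003910 in ≈ 4.809 in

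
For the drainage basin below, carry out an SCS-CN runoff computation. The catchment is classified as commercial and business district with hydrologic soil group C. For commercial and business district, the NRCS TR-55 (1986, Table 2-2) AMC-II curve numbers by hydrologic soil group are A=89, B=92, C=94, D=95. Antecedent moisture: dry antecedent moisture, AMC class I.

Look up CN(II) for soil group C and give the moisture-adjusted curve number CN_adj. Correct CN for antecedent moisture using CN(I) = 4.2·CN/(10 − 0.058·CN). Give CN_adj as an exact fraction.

NRCS table: commercial and business district, soil group C → CN(II) = 94
Dry (AMC I): CN(I) = 4.2·94/(10 − 0.058·94) = (1974/5)/(1137/250) = 32900/379 ≈ 86.807

CN_adj = 32900/379 ≈ 86.807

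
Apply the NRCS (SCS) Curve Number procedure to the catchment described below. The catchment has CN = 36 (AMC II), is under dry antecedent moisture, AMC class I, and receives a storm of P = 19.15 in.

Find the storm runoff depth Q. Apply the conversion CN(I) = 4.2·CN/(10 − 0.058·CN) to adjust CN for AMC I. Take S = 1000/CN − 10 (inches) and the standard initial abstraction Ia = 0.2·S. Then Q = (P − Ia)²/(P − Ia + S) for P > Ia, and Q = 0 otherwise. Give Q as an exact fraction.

Q = 1631109769/757462860 in ≈ 2.153 in

CN(I) from CN(II)=36: (4.2·36)/(10 − 0.058·36) = 18900/989 ≈ 19.110
Max retention: S = 1000/(18900/989) − 10 = 8000/189 in (≈ 42.328 in)
Ia = 0.2·(8000/189) = 1600/189 in ≈ 8.466 in
Since P=19.150 > Ia=8.466: effective rainfall P−Ia = 40387/3780 in
Q: (40387/3780)² ÷ (200387/3780) = 1631109769/757462860 in (≈ 2.153 in)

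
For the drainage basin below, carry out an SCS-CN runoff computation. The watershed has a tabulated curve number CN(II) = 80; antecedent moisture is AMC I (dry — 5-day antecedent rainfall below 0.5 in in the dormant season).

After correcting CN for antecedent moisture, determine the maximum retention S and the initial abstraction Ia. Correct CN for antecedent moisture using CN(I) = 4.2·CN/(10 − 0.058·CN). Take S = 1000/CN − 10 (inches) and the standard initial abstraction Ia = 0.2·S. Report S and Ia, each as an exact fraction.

S = 125/21 in ≈ 5.952 in; Ia = 25/21 in ≈ 1.190 in

CN(I) from CN(II)=80: (4.2·80)/(10 − 0.058·80) = 4200/67 ≈ 62.687
Retention S: 1000/CN − 10 with CN=62.687 → S = 125/21 ≈ 5.952 in
Ia = 0.2·(125/21) = 25/21 in ≈ 1.190 in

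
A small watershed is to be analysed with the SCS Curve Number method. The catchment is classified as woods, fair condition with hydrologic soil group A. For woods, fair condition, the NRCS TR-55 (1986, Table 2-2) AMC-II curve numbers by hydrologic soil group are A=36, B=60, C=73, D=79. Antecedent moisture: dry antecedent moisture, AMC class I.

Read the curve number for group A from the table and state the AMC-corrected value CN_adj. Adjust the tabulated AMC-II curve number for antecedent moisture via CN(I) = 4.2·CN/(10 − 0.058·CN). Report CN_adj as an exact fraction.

NRCS table: woods, fair condition, soil group A → CN(II) = 36
CN(I) from CN(II)=36: (4.2·36)/(10 − 0.058·36) = 18900/989 ≈ 19.110

CN_adj = 18900/989 ≈ 19.110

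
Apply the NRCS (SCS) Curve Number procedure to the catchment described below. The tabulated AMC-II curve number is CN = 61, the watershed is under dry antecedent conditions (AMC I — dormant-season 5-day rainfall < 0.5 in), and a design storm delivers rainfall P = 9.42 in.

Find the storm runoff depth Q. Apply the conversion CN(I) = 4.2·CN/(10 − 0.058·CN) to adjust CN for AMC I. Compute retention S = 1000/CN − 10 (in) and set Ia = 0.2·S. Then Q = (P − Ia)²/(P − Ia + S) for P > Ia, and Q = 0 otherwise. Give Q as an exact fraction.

Dry (AMC I): CN(I) = 4.2·61/(10 − 0.058·61) = (1281/5)/(3231/500) = 42700/1077 ≈ 39.647
Max retention: S = 1000/(42700/1077) − 10 = 6500/427 in (≈ 15.222 in)
Initial abstraction Ia = S/5 = (6500/427)/5 = 1300/427 ≈ 3.044 in
Since P=9.420 > Ia=3.044: effective rainfall P−Ia = 136117/21350 in
Runoff Q = (P−Ia)²/(P−Ia+S) = (6.376)²/(6.376+15.222) = 18527837689/9844847950 ≈ 1.882 in

Q = 18527837689/9844847950 in ≈ 1.882 in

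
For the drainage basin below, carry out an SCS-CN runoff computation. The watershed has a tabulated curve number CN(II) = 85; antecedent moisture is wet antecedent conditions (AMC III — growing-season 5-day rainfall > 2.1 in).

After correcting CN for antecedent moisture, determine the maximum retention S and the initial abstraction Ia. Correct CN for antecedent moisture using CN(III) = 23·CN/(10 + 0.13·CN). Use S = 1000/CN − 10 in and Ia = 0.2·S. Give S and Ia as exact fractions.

S = 300/391 in ≈ 0.767 in; Ia = 60/391 in ≈ 0.153 in

CN(III) from CN(II)=85: (23·85)/(10 + 0.13·85) = 39100/421 ≈ 92.874
Max retention: S = 1000/(39100/421) − 10 = 300/391 in (≈ 0.767 in)
Initial abstraction Ia = S/5 = (300/391)/5 = 60/391 ≈ 0.153 in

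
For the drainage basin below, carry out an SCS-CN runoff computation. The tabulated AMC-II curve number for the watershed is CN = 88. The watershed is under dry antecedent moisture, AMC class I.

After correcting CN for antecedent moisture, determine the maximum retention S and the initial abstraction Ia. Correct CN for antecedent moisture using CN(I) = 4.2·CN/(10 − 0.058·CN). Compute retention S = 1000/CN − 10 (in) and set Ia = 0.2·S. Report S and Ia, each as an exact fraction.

CN(I) from CN(II)=88: (4.2·88)/(10 − 0.058·88) = 3850/51 ≈ 75.490
S = 1000/(3850/51) − 10 = 250/77 in ≈ 3.247 in
Ia = 0.2S: 0.2·3.247 = 0.649 in (exactly 50/77)

S = 250/77 in ≈ 3.247 in; Ia = 50/77 in ≈ 0.649 in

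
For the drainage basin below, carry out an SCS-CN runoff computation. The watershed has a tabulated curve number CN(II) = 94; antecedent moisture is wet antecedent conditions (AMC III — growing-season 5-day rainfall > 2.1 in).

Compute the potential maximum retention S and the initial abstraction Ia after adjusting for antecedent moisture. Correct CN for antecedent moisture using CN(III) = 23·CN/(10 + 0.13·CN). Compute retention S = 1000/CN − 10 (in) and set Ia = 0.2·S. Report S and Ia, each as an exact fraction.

S = 300/1081 in ≈ 0.278 in; Ia = 60/1081 in ≈ 0.056 in

CN(III) from CN(II)=94: (23·94)/(10 + 0.13·94) = 108100/1111 ≈ 97.300
Max retention: S = 1000/(108100/1111) − 10 = 300/1081 in (≈ 0.278 in)
Initial abstraction Ia = S/5 = (300/1081)/5 = 60/1081 ≈ 0.056 in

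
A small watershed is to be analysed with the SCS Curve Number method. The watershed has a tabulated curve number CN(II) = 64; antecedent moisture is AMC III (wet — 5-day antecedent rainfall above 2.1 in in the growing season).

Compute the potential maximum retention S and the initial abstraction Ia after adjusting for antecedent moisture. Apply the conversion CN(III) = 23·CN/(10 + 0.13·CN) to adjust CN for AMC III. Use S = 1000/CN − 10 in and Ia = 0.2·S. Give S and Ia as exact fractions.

Wet (AMC III): CN(III) = 23·64/(10 + 0.13·64) = 1472/(458/25) = 18400/229 ≈ 80.349
Retention S: 1000/CN − 10 with CN=80.349 → S = 225/92 ≈ 2.446 in
Initial abstraction Ia = S/5 = (225/92)/5 = 45/92 ≈ 0.489 in

S = 225/92 in ≈ 2.446 in; Ia = 45/92 in ≈ 0.489 in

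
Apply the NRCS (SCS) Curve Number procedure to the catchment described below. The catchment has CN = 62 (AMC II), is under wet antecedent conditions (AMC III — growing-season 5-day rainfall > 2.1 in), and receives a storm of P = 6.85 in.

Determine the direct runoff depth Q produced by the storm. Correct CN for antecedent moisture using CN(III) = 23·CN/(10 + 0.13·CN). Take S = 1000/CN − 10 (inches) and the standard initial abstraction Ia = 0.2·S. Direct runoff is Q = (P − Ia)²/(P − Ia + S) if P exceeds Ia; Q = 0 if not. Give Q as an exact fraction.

Q = 8114586561/1826435060 in ≈ 4.443 in

CN(III) from CN(II)=62: (23·62)/(10 + 0.13·62) = 71300/903 ≈ 78.959
S = 1000/(71300/903) − 10 = 1900/713 in ≈ 2.665 in
Initial abstraction Ia = S/5 = (1900/713)/5 = 380/713 ≈ 0.533 in
Excess rainfall: 6.850 − 0.533 = 6.317 in; P > Ia so Q > 0
Runoff Q = (P−Ia)²/(P−Ia+S) = (6.317)²/(6.317+2.665) = 8114586561/1826435060 ≈ 4.443 in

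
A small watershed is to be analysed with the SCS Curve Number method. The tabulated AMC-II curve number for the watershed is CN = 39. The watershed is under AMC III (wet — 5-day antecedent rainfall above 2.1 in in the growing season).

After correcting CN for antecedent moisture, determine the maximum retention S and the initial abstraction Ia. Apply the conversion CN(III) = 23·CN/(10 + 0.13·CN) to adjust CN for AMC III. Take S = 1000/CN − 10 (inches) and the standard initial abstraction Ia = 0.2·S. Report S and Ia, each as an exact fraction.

S = 6100/897 in ≈ 6.800 in; Ia = 1220/897 in ≈ 1.360 in

Adjust CN=39 to AMC III: 23·39/(10 + 0.13·39) → 897 ÷ (1507/100) = 89700/1507 ≈ 59.522
Retention S: 1000/CN − 10 with CN=59.522 → S = 6100/897 ≈ 6.800 in
Ia = 0.2·(6100/897) = 1220/897 in ≈ 1.360 in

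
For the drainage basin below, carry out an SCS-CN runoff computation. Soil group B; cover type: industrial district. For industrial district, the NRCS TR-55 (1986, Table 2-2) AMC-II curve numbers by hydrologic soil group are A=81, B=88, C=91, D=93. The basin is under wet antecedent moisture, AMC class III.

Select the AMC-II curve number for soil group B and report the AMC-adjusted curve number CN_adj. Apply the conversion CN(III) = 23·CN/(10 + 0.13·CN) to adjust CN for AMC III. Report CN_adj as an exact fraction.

NRCS table: industrial district, soil group B → CN(II) = 88
CN(III) from CN(II)=88: (23·88)/(10 + 0.13·88) = 6325/67 ≈ 94.403

CN_adj = 6325/67 ≈ 94.403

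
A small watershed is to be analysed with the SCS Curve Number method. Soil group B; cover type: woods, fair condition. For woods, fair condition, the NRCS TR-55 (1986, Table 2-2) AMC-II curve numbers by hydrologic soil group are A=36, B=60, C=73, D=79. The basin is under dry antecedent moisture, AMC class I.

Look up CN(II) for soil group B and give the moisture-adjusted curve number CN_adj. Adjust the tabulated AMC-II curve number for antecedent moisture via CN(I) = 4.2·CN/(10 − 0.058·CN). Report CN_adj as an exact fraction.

CN_adj = 6300/163 ≈ 38.650

NRCS table: woods, fair condition, soil group B → CN(II) = 60
Dry (AMC I): CN(I) = 4.2·60/(10 − 0.058·60) = 252/(163/25) = 6300/163 ≈ 38.650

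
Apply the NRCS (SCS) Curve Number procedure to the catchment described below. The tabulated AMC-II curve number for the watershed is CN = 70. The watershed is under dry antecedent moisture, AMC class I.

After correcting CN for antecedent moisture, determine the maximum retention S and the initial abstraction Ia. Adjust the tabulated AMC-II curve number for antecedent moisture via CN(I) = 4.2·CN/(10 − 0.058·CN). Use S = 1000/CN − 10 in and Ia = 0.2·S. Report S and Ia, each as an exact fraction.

CN(I) from CN(II)=70: (4.2·70)/(10 − 0.058·70) = 4900/99 ≈ 49.495
Max retention: S = 1000/(4900/99) − 10 = 500/49 in (≈ 10.204 in)
Initial abstraction Ia = S/5 = (500/49)/5 = 100/49 ≈ 2.041 in

S = 500/49 in ≈ 10.204 in; Ia = 100/49 in ≈ 2.041 in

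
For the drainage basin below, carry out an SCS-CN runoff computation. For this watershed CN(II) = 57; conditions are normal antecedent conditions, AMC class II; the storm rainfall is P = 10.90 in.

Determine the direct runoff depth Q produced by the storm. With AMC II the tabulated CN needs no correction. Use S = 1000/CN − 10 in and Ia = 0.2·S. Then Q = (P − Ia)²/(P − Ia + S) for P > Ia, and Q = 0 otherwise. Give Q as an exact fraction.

Q = 28654609/5502210 in ≈ 5.208 in

CN(II) = 57; AMC II needs no correction.
S = 1000/57 − 10 = 430/57 in ≈ 7.544 in
Ia = 0.2S: 0.2·7.544 = 1.509 in (exactly 86/57)
Since P=10.900 > Ia=1.509: effective rainfall P−Ia = 5353/570 in
Q = (5353/570)²/((5353/570) + 430/57) = (28654609/324900)/(9653/570) = 28654609/5502210 in ≈ 5.208 in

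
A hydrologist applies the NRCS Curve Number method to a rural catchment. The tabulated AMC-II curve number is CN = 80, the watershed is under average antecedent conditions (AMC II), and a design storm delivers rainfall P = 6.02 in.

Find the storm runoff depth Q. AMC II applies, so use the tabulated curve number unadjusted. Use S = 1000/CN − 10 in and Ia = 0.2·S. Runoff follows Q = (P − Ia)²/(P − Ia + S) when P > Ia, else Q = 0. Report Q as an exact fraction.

CN(II) = 80; AMC II needs no correction.
Retention S: 1000/CN − 10 with CN=80.000 → S = 5/2 ≈ 2.500 in
Ia = 0.2·(5/2) = 1/2 in ≈ 0.500 in
P − Ia = 6.020 − 0.500 = 138/25 ≈ 5.520 in (> 0, runoff occurs)
Q: (138/25)² ÷ (401/50) = 38088/10025 in (≈ 3.799 in)

Q = 38088/10025 in ≈ 3.799 in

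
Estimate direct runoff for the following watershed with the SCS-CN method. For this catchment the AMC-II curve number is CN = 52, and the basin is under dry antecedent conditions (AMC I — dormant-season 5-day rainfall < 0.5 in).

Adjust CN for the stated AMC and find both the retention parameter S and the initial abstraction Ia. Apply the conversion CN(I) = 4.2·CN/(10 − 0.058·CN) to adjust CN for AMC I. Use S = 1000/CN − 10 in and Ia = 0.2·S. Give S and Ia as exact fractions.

CN(I) from CN(II)=52: (4.2·52)/(10 − 0.058·52) = 9100/291 ≈ 31.271
S = 1000/(9100/291) − 10 = 2000/91 in ≈ 21.978 in
Initial abstraction Ia = S/5 = (2000/91)/5 = 400/91 ≈ 4.396 in

S = 2000/91 in ≈ 21.978 in; Ia = 400/91 in ≈ 4.396 in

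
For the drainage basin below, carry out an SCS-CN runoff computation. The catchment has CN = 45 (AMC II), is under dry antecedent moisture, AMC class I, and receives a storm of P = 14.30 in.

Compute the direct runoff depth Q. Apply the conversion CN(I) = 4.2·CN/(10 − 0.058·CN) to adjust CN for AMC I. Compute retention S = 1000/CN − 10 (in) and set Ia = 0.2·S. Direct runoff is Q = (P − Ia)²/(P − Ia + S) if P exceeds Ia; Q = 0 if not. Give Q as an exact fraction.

Q = 2122849/1109430 in ≈ 1.913 in

Adjust CN=45 to AMC I: 4.2·45/(10 − 0.058·45) → 189 ÷ (739/100) = 18900/739 ≈ 25.575
S = 1000/(18900/739) − 10 = 5500/189 in ≈ 29.101 in
Ia = 0.2·(5500/189) = 1100/189 in ≈ 5.820 in
P − Ia = 14.300 − 5.820 = 16027/1890 ≈ 8.480 in (> 0, runoff occurs)
Runoff Q = (P−Ia)²/(P−Ia+S) = (8.480)²/(8.480+29.101) = 2122849/1109430 ≈ 1.913 in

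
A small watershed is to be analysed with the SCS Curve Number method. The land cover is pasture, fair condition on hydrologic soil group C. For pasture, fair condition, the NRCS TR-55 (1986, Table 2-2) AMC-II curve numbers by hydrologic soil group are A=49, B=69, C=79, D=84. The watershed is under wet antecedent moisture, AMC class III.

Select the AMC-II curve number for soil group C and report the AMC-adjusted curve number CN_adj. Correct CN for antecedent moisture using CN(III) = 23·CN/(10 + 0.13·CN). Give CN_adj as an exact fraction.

CN_adj = 181700/2027 ≈ 89.640

NRCS table: pasture, fair condition, soil group C → CN(II) = 79
Adjust CN=79 to AMC III: 23·79/(10 + 0.13·79) → 1817 ÷ (2027/100) = 181700/2027 ≈ 89.640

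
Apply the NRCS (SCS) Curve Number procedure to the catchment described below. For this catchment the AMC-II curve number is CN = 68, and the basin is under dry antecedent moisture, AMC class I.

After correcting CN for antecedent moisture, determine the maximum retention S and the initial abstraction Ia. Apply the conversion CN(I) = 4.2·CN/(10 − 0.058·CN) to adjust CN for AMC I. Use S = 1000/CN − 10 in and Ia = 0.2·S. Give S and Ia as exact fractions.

Dry (AMC I): CN(I) = 4.2·68/(10 − 0.058·68) = (1428/5)/(757/125) = 35700/757 ≈ 47.160
S = 1000/(35700/757) − 10 = 4000/357 in ≈ 11.204 in
Initial abstraction Ia = S/5 = (4000/357)/5 = 800/357 ≈ 2.241 in

S = 4000/357 in ≈ 11.204 in; Ia = 800/357 in ≈ 2.241 in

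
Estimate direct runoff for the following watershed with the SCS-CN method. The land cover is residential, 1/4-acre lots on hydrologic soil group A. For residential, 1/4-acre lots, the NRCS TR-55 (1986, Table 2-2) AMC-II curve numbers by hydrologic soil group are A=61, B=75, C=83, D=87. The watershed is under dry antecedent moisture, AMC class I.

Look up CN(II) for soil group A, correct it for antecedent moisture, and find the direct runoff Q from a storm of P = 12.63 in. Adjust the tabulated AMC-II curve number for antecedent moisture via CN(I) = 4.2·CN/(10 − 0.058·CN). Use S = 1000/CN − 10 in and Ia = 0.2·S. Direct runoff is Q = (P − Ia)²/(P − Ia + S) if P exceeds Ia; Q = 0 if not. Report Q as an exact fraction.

Q = 167527308601/45232152700 in ≈ 3.704 in

NRCS table: residential, 1/4-acre lots, soil group A → CN(II) = 61
CN(I) from CN(II)=61: (4.2·61)/(10 − 0.058·61) = 42700/1077 ≈ 39.647
S = 1000/(42700/1077) − 10 = 6500/427 in ≈ 15.222 in
Ia = 0.2·(6500/427) = 1300/427 in ≈ 3.044 in
Excess rainfall: 12.630 − 3.044 = 9.586 in; P > Ia so Q > 0
Q = (409301/42700)²/((409301/42700) + 6500/427) = (167527308601/1823290000)/(1059301/42700) = 167527308601/45232152700 in ≈ 3.704 in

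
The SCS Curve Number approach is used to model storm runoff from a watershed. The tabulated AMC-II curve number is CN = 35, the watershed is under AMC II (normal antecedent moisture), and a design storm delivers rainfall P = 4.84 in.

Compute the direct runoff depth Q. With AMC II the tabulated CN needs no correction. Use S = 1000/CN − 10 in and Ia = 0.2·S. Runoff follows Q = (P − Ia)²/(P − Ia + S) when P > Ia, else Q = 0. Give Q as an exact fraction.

Average conditions: CN = 35 (no AMC adjustment).
S = 1000/35 − 10 = 130/7 in ≈ 18.571 in
Ia = 0.2·(130/7) = 26/7 in ≈ 3.714 in
P − Ia = 4.840 − 3.714 = 197/175 ≈ 1.126 in (> 0, runoff occurs)
Q: (197/175)² ÷ (3447/175) = 38809/603225 in (≈ 0.064 in)

Q = 38809/603225 in ≈ 0.064 in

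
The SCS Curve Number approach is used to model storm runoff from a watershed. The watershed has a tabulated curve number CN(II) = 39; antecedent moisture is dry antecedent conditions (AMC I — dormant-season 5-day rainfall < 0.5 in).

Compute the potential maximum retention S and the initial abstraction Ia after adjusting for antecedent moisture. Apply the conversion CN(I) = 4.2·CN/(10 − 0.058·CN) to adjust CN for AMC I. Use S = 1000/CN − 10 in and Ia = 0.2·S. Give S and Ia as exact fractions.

S = 30500/819 in ≈ 37.241 in; Ia = 6100/819 in ≈ 7.448 in

Dry (AMC I): CN(I) = 4.2·39/(10 − 0.058·39) = (819/5)/(3869/500) = 81900/3869 ≈ 21.168
Retention S: 1000/CN − 10 with CN=21.168 → S = 30500/819 ≈ 37.241 in
Ia = 0.2S: 0.2·37.241 = 7.448 in (exactly 6100/819)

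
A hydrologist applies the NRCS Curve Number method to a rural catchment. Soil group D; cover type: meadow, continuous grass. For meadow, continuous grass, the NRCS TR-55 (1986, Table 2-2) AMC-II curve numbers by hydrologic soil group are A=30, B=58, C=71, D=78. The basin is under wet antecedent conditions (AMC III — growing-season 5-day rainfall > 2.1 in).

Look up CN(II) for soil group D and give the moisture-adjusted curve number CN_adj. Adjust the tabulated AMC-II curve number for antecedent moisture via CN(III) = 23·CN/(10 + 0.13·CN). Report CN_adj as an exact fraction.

CN_adj = 89700/1007 ≈ 89.076

NRCS table: meadow, continuous grass, soil group D → CN(II) = 78
Wet (AMC III): CN(III) = 23·78/(10 + 0.13·78) = 1794/(1007/50) = 89700/1007 ≈ 89.076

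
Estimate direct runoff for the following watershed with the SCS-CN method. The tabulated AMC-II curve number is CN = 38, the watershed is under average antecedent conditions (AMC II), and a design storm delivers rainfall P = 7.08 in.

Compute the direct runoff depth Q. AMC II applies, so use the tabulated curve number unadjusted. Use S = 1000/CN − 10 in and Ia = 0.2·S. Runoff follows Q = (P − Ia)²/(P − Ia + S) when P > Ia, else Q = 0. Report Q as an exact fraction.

CN(II) = 38; AMC II needs no correction.
Max retention: S = 1000/38 − 10 = 310/19 in (≈ 16.316 in)
Ia = 0.2·(310/19) = 62/19 in ≈ 3.263 in
P − Ia = 7.080 − 3.263 = 1813/475 ≈ 3.817 in (> 0, runoff occurs)
Q: (1813/475)² ÷ (9563/475) = 3286969/4542425 in (≈ 0.724 in)

Q = 3286969/4542425 in ≈ 0.724 in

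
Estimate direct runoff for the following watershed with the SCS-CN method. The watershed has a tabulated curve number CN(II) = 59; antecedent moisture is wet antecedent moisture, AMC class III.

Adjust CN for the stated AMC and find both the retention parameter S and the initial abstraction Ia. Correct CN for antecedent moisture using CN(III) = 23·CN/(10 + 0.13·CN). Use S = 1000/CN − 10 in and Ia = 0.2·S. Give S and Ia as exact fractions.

S = 4100/1357 in ≈ 3.021 in; Ia = 820/1357 in ≈ 0.604 in

Adjust CN=59 to AMC III: 23·59/(10 + 0.13·59) → 1357 ÷ (1767/100) = 135700/1767 ≈ 76.797
Retention S: 1000/CN − 10 with CN=76.797 → S = 4100/1357 ≈ 3.021 in
Ia = 0.2S: 0.2·3.021 = 0.604 in (exactly 820/1357)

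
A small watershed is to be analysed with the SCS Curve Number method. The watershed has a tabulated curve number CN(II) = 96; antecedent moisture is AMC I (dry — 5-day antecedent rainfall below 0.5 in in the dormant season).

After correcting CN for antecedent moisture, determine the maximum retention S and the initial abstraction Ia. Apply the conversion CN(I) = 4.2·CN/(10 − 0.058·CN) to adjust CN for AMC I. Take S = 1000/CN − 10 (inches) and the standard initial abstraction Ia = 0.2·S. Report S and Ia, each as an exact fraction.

S = 125/126 in ≈ 0.992 in; Ia = 25/126 in ≈ 0.198 in

Dry (AMC I): CN(I) = 4.2·96/(10 − 0.058·96) = (2016/5)/(554/125) = 25200/277 ≈ 90.975
S = 1000/(25200/277) − 10 = 125/126 in ≈ 0.992 in
Ia = 0.2·(125/126) = 25/126 in ≈ 0.198 in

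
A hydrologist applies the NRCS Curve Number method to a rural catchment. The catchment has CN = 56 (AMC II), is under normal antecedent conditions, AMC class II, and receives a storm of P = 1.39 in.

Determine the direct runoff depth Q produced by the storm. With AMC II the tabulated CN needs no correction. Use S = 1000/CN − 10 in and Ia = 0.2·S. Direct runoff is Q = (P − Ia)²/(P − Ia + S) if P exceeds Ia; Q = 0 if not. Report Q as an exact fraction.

Average conditions: CN = 56 (no AMC adjustment).
S = 1000/56 − 10 = 55/7 in ≈ 7.857 in
Initial abstraction Ia = S/5 = (55/7)/5 = 11/7 ≈ 1.571 in
P = 1.390 ≤ Ia = 1.571 in: entire storm abstracted, Q = 0.

Q = 0 in ≈ 0.000 in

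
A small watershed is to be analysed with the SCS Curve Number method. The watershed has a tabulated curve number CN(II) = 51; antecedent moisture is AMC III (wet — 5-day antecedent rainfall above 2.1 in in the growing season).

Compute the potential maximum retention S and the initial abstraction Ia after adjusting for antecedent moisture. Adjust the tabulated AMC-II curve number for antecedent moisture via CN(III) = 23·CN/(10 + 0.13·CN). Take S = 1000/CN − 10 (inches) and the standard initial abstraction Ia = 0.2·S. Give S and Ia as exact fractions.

Wet (AMC III): CN(III) = 23·51/(10 + 0.13·51) = 1173/(1663/100) = 117300/1663 ≈ 70.535
Max retention: S = 1000/(117300/1663) − 10 = 4900/1173 in (≈ 4.177 in)
Ia = 0.2S: 0.2·4.177 = 0.835 in (exactly 980/1173)

S = 4900/1173 in ≈ 4.177 in; Ia = 980/1173 in ≈ 0.835 in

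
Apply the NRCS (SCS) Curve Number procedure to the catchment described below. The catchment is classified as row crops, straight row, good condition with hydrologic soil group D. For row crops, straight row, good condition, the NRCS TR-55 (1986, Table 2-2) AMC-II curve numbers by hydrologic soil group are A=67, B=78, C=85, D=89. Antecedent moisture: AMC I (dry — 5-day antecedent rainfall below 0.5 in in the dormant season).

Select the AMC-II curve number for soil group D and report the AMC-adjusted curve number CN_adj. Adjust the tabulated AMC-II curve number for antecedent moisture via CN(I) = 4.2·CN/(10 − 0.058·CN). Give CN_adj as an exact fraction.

CN_adj = 186900/2419 ≈ 77.263

NRCS table: row crops, straight row, good condition, soil group D → CN(II) = 89
Dry (AMC I): CN(I) = 4.2·89/(10 − 0.058·89) = (1869/5)/(2419/500) = 186900/2419 ≈ 77.263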